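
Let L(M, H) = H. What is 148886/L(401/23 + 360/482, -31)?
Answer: -148886/31 ≈ -4802.8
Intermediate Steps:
148886/L(401/23 + 360/482, -31) = 148886/(-31) = 148886*(-1/31) = -148886/31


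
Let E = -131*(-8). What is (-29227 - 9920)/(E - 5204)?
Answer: 39147/4156 ≈ 9.4194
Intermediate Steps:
E = 1048
(-29227 - 9920)/(E - 5204) = (-29227 - 9920)/(1048 - 5204) = -39147/(-4156) = -39147*(-1/4156) = 39147/4156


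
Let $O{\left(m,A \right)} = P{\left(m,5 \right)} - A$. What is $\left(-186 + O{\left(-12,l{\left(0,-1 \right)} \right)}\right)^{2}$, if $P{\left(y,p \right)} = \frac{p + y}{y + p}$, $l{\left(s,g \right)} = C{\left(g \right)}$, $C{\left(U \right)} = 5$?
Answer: $36100$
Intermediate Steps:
$l{\left(s,g \right)} = 5$
$P{\left(y,p \right)} = 1$ ($P{\left(y,p \right)} = \frac{p + y}{p + y} = 1$)
$O{\left(m,A \right)} = 1 - A$
$\left(-186 + O{\left(-12,l{\left(0,-1 \right)} \right)}\right)^{2} = \left(-186 + \left(1 - 5\right)\right)^{2} = \left(-186 - 4\right)^{2} = \left(-190\right)^{2} = 36100$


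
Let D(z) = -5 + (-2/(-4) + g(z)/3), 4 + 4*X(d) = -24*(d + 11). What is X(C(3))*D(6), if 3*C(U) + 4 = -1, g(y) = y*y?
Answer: -855/2 ≈ -427.50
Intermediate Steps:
g(y) = y²
C(U) = -5/3 (C(U) = -4/3 + (⅓)*(-1) = -4/3 - ⅓ = -5/3)
X(d) = -67 - 6*d (X(d) = -1 + (-24*(d + 11))/4 = -1 + (-24*(11 + d))/4 = -1 + (-264 - 24*d)/4 = -1 + (-66 - 6*d) = -67 - 6*d)
D(z) = -9/2 + z²/3 (D(z) = -5 + (-2/(-4) + z²/3) = -5 + (-2*(-¼) + z²*(⅓)) = -5 + (½ + z²/3) = -9/2 + z²/3)
X(C(3))*D(6) = (-67 - 6*(-5/3))*(-9/2 + (⅓)*6²) = (-67 + 10)*(-9/2 + (⅓)*36) = -57*(-9/2 + 12) = -57*15/2 = -855/2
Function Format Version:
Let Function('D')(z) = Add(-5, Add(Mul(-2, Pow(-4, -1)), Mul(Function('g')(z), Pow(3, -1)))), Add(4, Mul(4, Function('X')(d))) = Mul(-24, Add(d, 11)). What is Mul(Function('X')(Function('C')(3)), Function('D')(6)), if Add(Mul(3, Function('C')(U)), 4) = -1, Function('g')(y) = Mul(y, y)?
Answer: Rational(-855, 2) ≈ -427.50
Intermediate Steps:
Function('g')(y) = Pow(y, 2)
Function('C')(U) = Rational(-5, 3) (Function('C')(U) = Add(Rational(-4, 3), Mul(Rational(1, 3), -1)) = Add(Rational(-4, 3), Rational(-1, 3)) = Rational(-5, 3))
Function('X')(d) = Add(-67, Mul(-6, d)) (Function('X')(d) = Add(-1, Mul(Rational(1, 4), Mul(-24, Add(d, 11)))) = Add(-1, Mul(Rational(1, 4), Mul(-24, Add(11, d)))) = Add(-1, Mul(Rational(1, 4), Add(-264, Mul(-24, d)))) = Add(-1, Add(-66, Mul(-6, d))) = Add(-67, Mul(-6, d)))
Function('D')(z) = Add(Rational(-9, 2), Mul(Rational(1, 3), Pow(z, 2))) (Function('D')(z) = Add(-5, Add(Mul(-2, Pow(-4, -1)), Mul(Pow(z, 2), Pow(3, -1)))) = Add(-5, Add(Mul(-2, Rational(-1, 4)), Mul(Pow(z, 2), Rational(1, 3)))) = Add(-5, Add(Rational(1, 2), Mul(Rational(1, 3), Pow(z, 2)))) = Add(Rational(-9, 2), Mul(Rational(1, 3), Pow(z, 2))))
Mul(Function('X')(Function('C')(3)), Function('D')(6)) = Mul(Add(-67, Mul(-6, Rational(-5, 3))), Add(Rational(-9, 2), Mul(Rational(1, 3), Pow(6, 2)))) = Mul(Add(-67, 10), Add(Rational(-9, 2), Mul(Rational(1, 3), 36))) = Mul(-57, Add(Rational(-9, 2), 12)) = Mul(-57, Rational(15, 2)) = Rational(-855, 2)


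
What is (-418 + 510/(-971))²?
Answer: 165151206544/942841 ≈ 1.7516e+5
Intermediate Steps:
(-418 + 510/(-971))² = (-418 + 510*(-1/971))² = (-418 - 510/971)² = (-406388/971)² = 165151206544/942841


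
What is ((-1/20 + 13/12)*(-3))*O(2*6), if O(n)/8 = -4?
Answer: 496/5 ≈ 99.200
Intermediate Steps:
O(n) = -32 (O(n) = 8*(-4) = -32)
((-1/20 + 13/12)*(-3))*O(2*6) = ((-1/20 + 13/12)*(-3))*(-32) = ((31/30)*(-3))*(-32) = -31/10*(-32) = 496/5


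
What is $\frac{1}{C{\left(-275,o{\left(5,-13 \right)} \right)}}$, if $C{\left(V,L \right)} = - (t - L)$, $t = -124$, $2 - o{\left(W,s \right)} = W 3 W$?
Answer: $\frac{1}{51} \approx 0.019608$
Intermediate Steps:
$o{\left(W,s \right)} = 2 - 3 W^{2}$ ($o{\left(W,s \right)} = 2 - W 3 W = 2 - 3 W W = 2 - 3 W^{2}$)
$C{\left(V,L \right)} = 124 + L$ ($C{\left(V,L \right)} = - (-124 - L) = 124 + L$)
$\frac{1}{C{\left(-275,o{\left(5,-13 \right)} \right)}} = \frac{1}{124 + \left(2 - 3 \cdot 5^{2}\right)} = \frac{1}{124 + \left(2 - 75\right)} = \frac{1}{124 - 73} = \frac{1}{51}$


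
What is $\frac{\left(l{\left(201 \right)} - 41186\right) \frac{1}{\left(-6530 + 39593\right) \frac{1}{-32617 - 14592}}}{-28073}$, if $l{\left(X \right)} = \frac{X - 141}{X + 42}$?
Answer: $- \frac{1471882202}{702639117} \approx -2.0948$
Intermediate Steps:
$l{\left(X \right)} = \frac{-141 + X}{42 + X}$
$\frac{\left(l{\left(201 \right)} - 41186\right) \frac{1}{\left(-6530 + 39593\right) \frac{1}{-32617 - 14592}}}{-28073} = \frac{\left(\frac{-141 + 201}{42 + 201} - 41186\right) \frac{1}{\left(-6530 + 39593\right) \frac{1}{-32617 - 14592}}}{-28073} = \frac{\frac{1}{243} \cdot 60 - 41186}{33063 \frac{1}{-47209}} \left(- \frac{1}{28073}\right) = \frac{\frac{1}{243} \cdot 60 - 41186}{33063 \left(- \frac{1}{47209}\right)} \left(- \frac{1}{28073}\right) = \frac{\frac{20}{81} - 41186}{- \frac{33063}{47209}} \left(- \frac{1}{28073}\right) = \left(- \frac{3336046}{81}\right) \left(- \frac{47209}{33063}\right) \left(- \frac{1}{28073}\right) = \frac{1471882202}{25029} \left(- \frac{1}{28073}\right) = - \frac{1471882202}{702639117}$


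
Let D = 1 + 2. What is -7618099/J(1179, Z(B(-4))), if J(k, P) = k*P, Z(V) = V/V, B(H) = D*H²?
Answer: -7618099/1179 ≈ -6461.5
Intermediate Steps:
D = 3
B(H) = 3*H²
Z(V) = 1
J(k, P) = P*k
-7618099/J(1179, Z(B(-4))) = -7618099/(1*1179) = -7618099/1179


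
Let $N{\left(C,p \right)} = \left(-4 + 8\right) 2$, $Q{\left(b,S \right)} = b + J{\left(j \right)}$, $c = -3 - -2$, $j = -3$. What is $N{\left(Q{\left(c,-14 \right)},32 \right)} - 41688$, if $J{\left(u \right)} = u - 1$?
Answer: $-41680$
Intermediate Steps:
$J{\left(u \right)} = -1 + u$
$c = -1$ ($c = -3 + 2 = -1$)
$Q{\left(b,S \right)} = -4 + b$ ($Q{\left(b,S \right)} = b - 4 = -4 + b$)
$N{\left(C,p \right)} = 8$ ($N{\left(C,p \right)} = 4 \cdot 2 = 8$)
$N{\left(Q{\left(c,-14 \right)},32 \right)} - 41688 = 8 - 41688 = -41680$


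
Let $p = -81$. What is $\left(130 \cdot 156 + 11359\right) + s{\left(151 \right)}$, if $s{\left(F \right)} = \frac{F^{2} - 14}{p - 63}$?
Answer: $\frac{4533229}{144} \approx 31481.0$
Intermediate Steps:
$s{\left(F \right)} = \frac{7}{72} - \frac{F^{2}}{144}$ ($s{\left(F \right)} = \frac{F^{2} - 14}{-81 - 63} = \frac{-14 + F^{2}}{-144} = \left(-14 + F^{2}\right) \left(- \frac{1}{144}\right) = \frac{7}{72} - \frac{F^{2}}{144}$)
$\left(130 \cdot 156 + 11359\right) + s{\left(151 \right)} = \left(130 \cdot 156 + 11359\right) + \left(\frac{7}{72} - \frac{151^{2}}{144}\right) = \left(20280 + 11359\right) + \left(\frac{7}{72} - \frac{22801}{144}\right) = 31639 + \left(\frac{7}{72} - \frac{22801}{144}\right) = 31639 - \frac{22787}{144} = \frac{4533229}{144}$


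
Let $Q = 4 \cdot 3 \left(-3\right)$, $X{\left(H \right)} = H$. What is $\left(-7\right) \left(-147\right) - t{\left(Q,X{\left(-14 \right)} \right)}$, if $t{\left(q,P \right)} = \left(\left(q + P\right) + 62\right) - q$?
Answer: $981$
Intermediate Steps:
$Q = -36$ ($Q = 12 \left(-3\right) = -36$)
$t{\left(q,P \right)} = 62 + P$ ($t{\left(q,P \right)} = \left(\left(P + q\right) + 62\right) - q = \left(62 + P + q\right) - q = 62 + P$)
$\left(-7\right) \left(-147\right) - t{\left(Q,X{\left(-14 \right)} \right)} = \left(-7\right) \left(-147\right) - \left(62 - 14\right) = 1029 - 48 = 981$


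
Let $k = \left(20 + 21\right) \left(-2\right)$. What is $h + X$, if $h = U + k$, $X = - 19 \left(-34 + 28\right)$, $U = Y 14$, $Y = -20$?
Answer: $-248$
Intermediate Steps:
$U = -280$ ($U = \left(-20\right) 14 = -280$)
$X = 114$ ($X = \left(-19\right) \left(-6\right) = 114$)
$k = -82$ ($k = 41 \left(-2\right) = -82$)
$h = -362$ ($h = -280 - 82 = -362$)
$h + X = -362 + 114 = -248$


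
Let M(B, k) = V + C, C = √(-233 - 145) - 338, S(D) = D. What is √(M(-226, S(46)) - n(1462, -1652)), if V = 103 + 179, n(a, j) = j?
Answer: √(1596 + 3*I*√42) ≈ 39.951 + 0.2433*I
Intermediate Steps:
C = -338 + 3*I*√42 (C = √(-378) - 338 = 3*I*√42 - 338 = -338 + 3*I*√42 ≈ -338.0 + 19.442*I)
V = 282
M(B, k) = -56 + 3*I*√42 (M(B, k) = 282 + (-338 + 3*I*√42) = -56 + 3*I*√42)
√(M(-226, S(46)) - n(1462, -1652)) = √((-56 + 3*I*√42) - 1*(-1652)) = √((-56 + 3*I*√42) + 1652) = √(1596 + 3*I*√42)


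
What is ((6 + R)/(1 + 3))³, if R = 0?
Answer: 27/8 ≈ 3.3750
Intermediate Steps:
((6 + R)/(1 + 3))³ = ((6 + 0)/(1 + 3))³ = (6/4)³ = (6*(¼))³ = (3/2)³ = 27/8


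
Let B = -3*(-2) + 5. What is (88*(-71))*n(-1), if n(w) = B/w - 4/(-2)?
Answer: 56232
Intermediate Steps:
B = 11 (B = 6 + 5 = 11)
n(w) = 2 + 11/w (n(w) = 11/w - 4/(-2) = 11/w - 4*(-1/2) = 11/w + 2 = 2 + 11/w)
(88*(-71))*n(-1) = (88*(-71))*(2 + 11/(-1)) = -6248*(2 + 11*(-1)) = -6248*(2 - 11) = -6248*(-9) = 56232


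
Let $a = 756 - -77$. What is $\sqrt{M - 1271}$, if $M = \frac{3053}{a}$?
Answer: $\frac{i \sqrt{17946730}}{119} \approx 35.6 i$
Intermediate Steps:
$a = 833$ ($a = 756 + 77 = 833$)
$M = \frac{3053}{833} \approx 3.6651$
$\sqrt{M - 1271} = \sqrt{\frac{3053}{833} - 1271} = \sqrt{- \frac{1055690}{833}} = \frac{i \sqrt{17946730}}{119}$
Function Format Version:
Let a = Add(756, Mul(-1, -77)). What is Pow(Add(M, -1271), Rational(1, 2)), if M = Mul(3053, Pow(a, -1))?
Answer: Mul(Rational(1, 119), I, Pow(17946730, Rational(1, 2))) ≈ Mul(35.600, I)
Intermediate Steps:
a = 833 (a = Add(756, 77) = 833)
M = Rational(3053, 833) (M = Mul(3053, Pow(833, -1)) = Mul(3053, Rational(1, 833)) = Rational(3053, 833) ≈ 3.6651)
Pow(Add(M, -1271), Rational(1, 2)) = Pow(Add(Rational(3053, 833), -1271), Rational(1, 2)) = Pow(Rational(-1055690, 833), Rational(1, 2)) = Mul(Rational(1, 119), I, Pow(17946730, Rational(1, 2)))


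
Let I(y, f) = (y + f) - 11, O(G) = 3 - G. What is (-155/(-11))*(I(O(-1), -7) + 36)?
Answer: 310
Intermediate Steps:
I(y, f) = -11 + f + y (I(y, f) = (f + y) - 11 = -11 + f + y)
(-155/(-11))*(I(O(-1), -7) + 36) = (-155/(-11))*((-11 - 7 + (3 - 1*(-1))) + 36) = (-155*(-1/11))*((-11 - 7 + (3 + 1)) + 36) = 155*((-11 - 7 + 4) + 36)/11 = 155*(-14 + 36)/11 = (155/11)*22 = 310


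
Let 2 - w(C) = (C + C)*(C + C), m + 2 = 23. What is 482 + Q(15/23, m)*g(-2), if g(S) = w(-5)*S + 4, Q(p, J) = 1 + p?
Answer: 18686/23 ≈ 812.43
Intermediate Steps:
m = 21 (m = -2 + 23 = 21)
w(C) = 2 - 4*C**2 (w(C) = 2 - (C + C)*(C + C) = 2 - 2*C*2*C = 2 - 4*C**2)
g(S) = 4 - 98*S (g(S) = (2 - 4*(-5)**2)*S + 4 = (2 - 4*25)*S + 4 = (2 - 100)*S + 4 = -98*S + 4 = 4 - 98*S)
482 + Q(15/23, m)*g(-2) = 482 + (1 + 15/23)*(4 - 98*(-2)) = 482 + (1 + 15*(1/23))*(4 + 196) = 482 + (1 + 15/23)*200 = 482 + (38/23)*200 = 482 + 7600/23 = 18686/23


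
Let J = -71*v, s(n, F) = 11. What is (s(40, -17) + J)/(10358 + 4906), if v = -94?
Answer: 6685/15264 ≈ 0.43796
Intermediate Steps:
J = 6674 (J = -71*(-94) = 6674)
(s(40, -17) + J)/(10358 + 4906) = (11 + 6674)/(10358 + 4906) = 6685/15264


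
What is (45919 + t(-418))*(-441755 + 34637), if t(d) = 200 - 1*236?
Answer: -18679795194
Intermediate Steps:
t(d) = -36 (t(d) = 200 - 236 = -36)
(45919 + t(-418))*(-441755 + 34637) = (45919 - 36)*(-441755 + 34637) = 45883*(-407118) = -18679795194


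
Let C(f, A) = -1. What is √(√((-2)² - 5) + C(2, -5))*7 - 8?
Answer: -8 + 7*√(-1 + I) ≈ -4.8144 + 7.6908*I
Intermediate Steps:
√(√((-2)² - 5) + C(2, -5))*7 - 8 = √(√((-2)² - 5) - 1)*7 - 8 = √(√(4 - 5) - 1)*7 - 8 = √(√(-1) - 1)*7 - 8 = √(I - 1)*7 - 8 = √(-1 + I)*7 - 8 = 7*√(-1 + I) - 8 = -8 + 7*√(-1 + I)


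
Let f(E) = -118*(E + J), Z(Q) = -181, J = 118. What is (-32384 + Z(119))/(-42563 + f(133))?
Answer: 32565/72181 ≈ 0.45116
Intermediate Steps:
f(E) = -13924 - 118*E (f(E) = -118*(E + 118) = -118*(118 + E) = -13924 - 118*E)
(-32384 + Z(119))/(-42563 + f(133)) = (-32384 - 181)/(-42563 + (-13924 - 118*133)) = -32565/(-42563 + (-13924 - 15694)) = -32565/(-42563 - 29618) = -32565/(-72181) = -32565*(-1/72181) = 32565/72181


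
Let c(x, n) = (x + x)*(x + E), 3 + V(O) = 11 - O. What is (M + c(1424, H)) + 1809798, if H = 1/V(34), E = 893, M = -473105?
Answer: 7935509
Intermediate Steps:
V(O) = 8 - O (V(O) = -3 + (11 - O) = 8 - O)
H = -1/26 (H = 1/(8 - 1*34) = 1/(8 - 34) = 1/(-26) = -1/26 ≈ -0.038462)
c(x, n) = 2*x*(893 + x) (c(x, n) = (x + x)*(x + 893) = (2*x)*(893 + x) = 2*x*(893 + x))
(M + c(1424, H)) + 1809798 = (-473105 + 2*1424*(893 + 1424)) + 1809798 = (-473105 + 2*1424*2317) + 1809798 = (-473105 + 6598816) + 1809798 = 6125711 + 1809798 = 7935509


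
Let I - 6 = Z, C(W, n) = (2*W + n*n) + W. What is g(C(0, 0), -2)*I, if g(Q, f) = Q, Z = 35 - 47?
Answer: 0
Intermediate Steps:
C(W, n) = n² + 3*W (C(W, n) = (2*W + n²) + W = (n² + 2*W) + W = n² + 3*W)
Z = -12
I = -6 (I = 6 - 12 = -6)
g(C(0, 0), -2)*I = (0² + 3*0)*(-6) = (0 + 0)*(-6) = 0*(-6) = 0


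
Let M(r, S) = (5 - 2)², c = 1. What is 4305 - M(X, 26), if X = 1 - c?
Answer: 4296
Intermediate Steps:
X = 0 (X = 1 - 1*1 = 1 - 1 = 0)
M(r, S) = 9 (M(r, S) = 3² = 9)
4305 - M(X, 26) = 4305 - 1*9 = 4305 - 9 = 4296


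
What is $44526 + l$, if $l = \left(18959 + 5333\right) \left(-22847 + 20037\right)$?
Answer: $-68215994$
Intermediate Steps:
$l = -68260520$ ($l = 24292 \left(-2810\right) = -68260520$)
$44526 + l = 44526 - 68260520 = -68215994$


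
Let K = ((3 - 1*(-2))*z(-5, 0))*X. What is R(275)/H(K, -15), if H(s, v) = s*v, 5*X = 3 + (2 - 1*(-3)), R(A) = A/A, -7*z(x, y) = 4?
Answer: 7/480 ≈ 0.014583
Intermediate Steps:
z(x, y) = -4/7 (z(x, y) = -⅐*4 = -4/7)
R(A) = 1
X = 8/5 (X = (3 + (2 - 1*(-3)))/5 = (3 + (2 + 3))/5 = (3 + 5)/5 = (⅕)*8 = 8/5 ≈ 1.6000)
K = -32/7 (K = ((3 - 1*(-2))*(-4/7))*(8/5) = ((3 + 2)*(-4/7))*(8/5) = (5*(-4/7))*(8/5) = -20/7*8/5 = -32/7 ≈ -4.5714)
R(275)/H(K, -15) = 1/(-32/7*(-15)) = 1/(480/7) = 1*(7/480) = 7/480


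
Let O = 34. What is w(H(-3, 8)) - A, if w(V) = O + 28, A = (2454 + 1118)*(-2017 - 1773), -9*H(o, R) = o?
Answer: 13537942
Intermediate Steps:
H(o, R) = -o/9
A = -13537880 (A = 3572*(-3790) = -13537880)
w(V) = 62 (w(V) = 34 + 28 = 62)
w(H(-3, 8)) - A = 62 - 1*(-13537880) = 62 + 13537880 = 13537942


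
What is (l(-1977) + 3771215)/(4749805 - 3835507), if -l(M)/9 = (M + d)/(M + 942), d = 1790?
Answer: 216844769/52572135 ≈ 4.1247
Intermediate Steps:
l(M) = -9*(1790 + M)/(942 + M) (l(M) = -9*(M + 1790)/(M + 942) = -9*(1790 + M)/(942 + M))
(l(-1977) + 3771215)/(4749805 - 3835507) = (9*(-1790 - 1*(-1977))/(942 - 1977) + 3771215)/(4749805 - 3835507) = (9*(-1790 + 1977)/(-1035) + 3771215)/914298 = (9*(-1/1035)*187 + 3771215)*(1/914298) = (-187/115 + 3771215)*(1/914298) = (433689538/115)*(1/914298) = 216844769/52572135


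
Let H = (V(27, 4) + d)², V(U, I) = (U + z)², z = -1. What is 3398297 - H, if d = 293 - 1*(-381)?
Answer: 1575797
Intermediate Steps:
V(U, I) = (-1 + U)² (V(U, I) = (U - 1)² = (-1 + U)²)
d = 674 (d = 293 + 381 = 674)
H = 1822500 (H = ((-1 + 27)² + 674)² = (26² + 674)² = (676 + 674)² = 1350² = 1822500)
3398297 - H = 3398297 - 1*1822500 = 3398297 - 1822500 = 1575797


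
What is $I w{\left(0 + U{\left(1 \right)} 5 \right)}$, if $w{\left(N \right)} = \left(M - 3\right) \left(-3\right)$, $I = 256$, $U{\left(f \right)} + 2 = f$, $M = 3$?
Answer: $0$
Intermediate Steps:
$U{\left(f \right)} = -2 + f$
$w{\left(N \right)} = 0$ ($w{\left(N \right)} = \left(3 - 3\right) \left(-3\right) = 0 \left(-3\right) = 0$)
$I w{\left(0 + U{\left(1 \right)} 5 \right)} = 256 \cdot 0 = 0$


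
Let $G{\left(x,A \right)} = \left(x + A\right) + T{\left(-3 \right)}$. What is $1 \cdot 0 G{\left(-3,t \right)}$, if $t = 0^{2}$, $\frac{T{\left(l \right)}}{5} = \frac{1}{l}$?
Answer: $0$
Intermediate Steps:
$T{\left(l \right)} = \frac{5}{l}$
$t = 0$
$G{\left(x,A \right)} = - \frac{5}{3} + A + x$ ($G{\left(x,A \right)} = \left(x + A\right) + \frac{5}{-3} = \left(A + x\right) + 5 \left(- \frac{1}{3}\right) = \left(A + x\right) - \frac{5}{3} = - \frac{5}{3} + A + x$)
$1 \cdot 0 G{\left(-3,t \right)} = 1 \cdot 0 \left(- \frac{5}{3} + 0 - 3\right) = 0 \left(- \frac{14}{3}\right) = 0$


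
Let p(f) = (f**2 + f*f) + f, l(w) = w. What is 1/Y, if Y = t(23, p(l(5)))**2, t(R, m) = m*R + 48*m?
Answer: 1/15249025 ≈ 6.5578e-8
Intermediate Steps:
p(f) = f + 2*f**2 (p(f) = (f**2 + f**2) + f = 2*f**2 + f = f + 2*f**2)
t(R, m) = 48*m + R*m (t(R, m) = R*m + 48*m = 48*m + R*m)
Y = 15249025 (Y = ((5*(1 + 2*5))*(48 + 23))**2 = ((5*(1 + 10))*71)**2 = ((5*11)*71)**2 = (55*71)**2 = 3905**2 = 15249025)
1/Y = 1/15249025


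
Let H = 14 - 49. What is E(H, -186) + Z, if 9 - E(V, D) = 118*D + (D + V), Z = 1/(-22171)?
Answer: 491708437/22171 ≈ 22178.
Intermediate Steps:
H = -35
Z = -1/22171 ≈ -4.5104e-5
E(V, D) = 9 - V - 119*D (E(V, D) = 9 - (118*D + (D + V)) = 9 - (V + 119*D) = 9 + (-V - 119*D) = 9 - V - 119*D)
E(H, -186) + Z = (9 - 1*(-35) - 119*(-186)) - 1/22171 = (9 + 35 + 22134) - 1/22171 = 22178 - 1/22171 = 491708437/22171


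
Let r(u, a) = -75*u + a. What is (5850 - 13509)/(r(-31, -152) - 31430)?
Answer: 7659/29257 ≈ 0.26178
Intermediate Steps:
r(u, a) = a - 75*u
(5850 - 13509)/(r(-31, -152) - 31430) = (5850 - 13509)/((-152 - 75*(-31)) - 31430) = -7659/((-152 + 2325) - 31430) = -7659/(2173 - 31430) = -7659/(-29257) = -7659*(-1/29257) = 7659/29257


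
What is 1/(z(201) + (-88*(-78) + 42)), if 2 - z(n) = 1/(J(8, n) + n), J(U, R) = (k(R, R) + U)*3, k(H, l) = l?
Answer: 828/5719823 ≈ 0.00014476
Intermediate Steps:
J(U, R) = 3*R + 3*U (J(U, R) = (R + U)*3 = 3*R + 3*U)
z(n) = 2 - 1/(24 + 4*n) (z(n) = 2 - 1/((3*n + 3*8) + n) = 2 - 1/((3*n + 24) + n) = 2 - 1/((24 + 3*n) + n) = 2 - 1/(24 + 4*n))
1/(z(201) + (-88*(-78) + 42)) = 1/((47 + 8*201)/(4*(6 + 201)) + (-88*(-78) + 42)) = 1/((1/4)*(47 + 1608)/207 + (6864 + 42)) = 1/((1/4)*(1/207)*1655 + 6906) = 1/(1655/828 + 6906) = 1/(5719823/828) = 828/5719823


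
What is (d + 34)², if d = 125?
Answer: 25281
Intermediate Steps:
(d + 34)² = (125 + 34)² = 159² = 25281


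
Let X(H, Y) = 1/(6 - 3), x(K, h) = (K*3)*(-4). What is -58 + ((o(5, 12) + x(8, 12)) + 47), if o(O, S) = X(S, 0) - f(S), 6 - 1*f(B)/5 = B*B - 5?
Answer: 1675/3 ≈ 558.33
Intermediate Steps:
x(K, h) = -12*K (x(K, h) = (3*K)*(-4) = -12*K)
X(H, Y) = ⅓ (X(H, Y) = 1/3 = ⅓)
f(B) = 55 - 5*B² (f(B) = 30 - 5*(B*B - 5) = 30 - 5*(B² - 5) = 30 - 5*(-5 + B²) = 30 + (25 - 5*B²) = 55 - 5*B²)
o(O, S) = -164/3 + 5*S² (o(O, S) = ⅓ - (55 - 5*S²) = ⅓ + (-55 + 5*S²) = -164/3 + 5*S²)
-58 + ((o(5, 12) + x(8, 12)) + 47) = -58 + (((-164/3 + 5*12²) - 12*8) + 47) = -58 + (((-164/3 + 5*144) - 96) + 47) = -58 + (((-164/3 + 720) - 96) + 47) = -58 + ((1996/3 - 96) + 47) = -58 + (1708/3 + 47) = -58 + 1849/3 = 1675/3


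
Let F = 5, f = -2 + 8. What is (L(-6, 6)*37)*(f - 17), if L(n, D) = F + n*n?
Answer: -16687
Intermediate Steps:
f = 6
L(n, D) = 5 + n² (L(n, D) = 5 + n*n = 5 + n²)
(L(-6, 6)*37)*(f - 17) = ((5 + (-6)²)*37)*(6 - 17) = ((5 + 36)*37)*(-11) = (41*37)*(-11) = 1517*(-11) = -16687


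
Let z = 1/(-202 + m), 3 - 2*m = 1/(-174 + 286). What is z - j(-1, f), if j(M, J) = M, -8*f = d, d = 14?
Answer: 44689/44913 ≈ 0.99501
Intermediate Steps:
f = -7/4 (f = -⅛*14 = -7/4 ≈ -1.7500)
m = 335/224 (m = 3/2 - 1/(2*(-174 + 286)) = 3/2 - ½/112 = 3/2 - ½*1/112 = 3/2 - 1/224 = 335/224 ≈ 1.4955)
z = -224/44913 (z = 1/(-202 + 335/224) = 1/(-44913/224) = -224/44913 ≈ -0.0049874)
z - j(-1, f) = -224/44913 - 1*(-1) = -224/44913 + 1 = 44689/44913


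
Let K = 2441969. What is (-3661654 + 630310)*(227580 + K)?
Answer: -8092321343856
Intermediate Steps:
(-3661654 + 630310)*(227580 + K) = (-3661654 + 630310)*(227580 + 2441969) = -3031344*2669549 = -8092321343856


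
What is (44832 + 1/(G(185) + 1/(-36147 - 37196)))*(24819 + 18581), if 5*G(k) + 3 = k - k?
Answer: 214053087334100/110017 ≈ 1.9456e+9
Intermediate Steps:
G(k) = -3/5 (G(k) = -3/5 + (k - k)/5 = -3/5 + (1/5)*0 = -3/5 + 0 = -3/5)
(44832 + 1/(G(185) + 1/(-36147 - 37196)))*(24819 + 18581) = (44832 + 1/(-3/5 + 1/(-36147 - 37196)))*(24819 + 18581) = (44832 + 1/(-3/5 + 1/(-73343)))*43400 = (44832 + 1/(-3/5 - 1/73343))*43400 = (44832 + 1/(-220034/366715))*43400 = (44832 - 366715/220034)*43400 = (9864197573/220034)*43400 = 214053087334100/110017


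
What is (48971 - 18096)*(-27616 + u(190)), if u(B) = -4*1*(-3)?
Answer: -852273500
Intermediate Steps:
u(B) = 12 (u(B) = -4*(-3) = 12)
(48971 - 18096)*(-27616 + u(190)) = (48971 - 18096)*(-27616 + 12) = 30875*(-27604) = -852273500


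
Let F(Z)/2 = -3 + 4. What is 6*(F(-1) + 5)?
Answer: 42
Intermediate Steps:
F(Z) = 2 (F(Z) = 2*(-3 + 4) = 2*1 = 2)
6*(F(-1) + 5) = 6*(2 + 5) = 6*7 = 42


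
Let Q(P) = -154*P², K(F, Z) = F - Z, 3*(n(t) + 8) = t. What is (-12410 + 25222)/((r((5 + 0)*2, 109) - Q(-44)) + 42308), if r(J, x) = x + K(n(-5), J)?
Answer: 9609/255406 ≈ 0.037622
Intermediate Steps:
n(t) = -8 + t/3
r(J, x) = -29/3 + x - J (r(J, x) = x + ((-8 + (⅓)*(-5)) - J) = x + ((-8 - 5/3) - J) = x + (-29/3 - J) = -29/3 + x - J)
(-12410 + 25222)/((r((5 + 0)*2, 109) - Q(-44)) + 42308) = (-12410 + 25222)/(((-29/3 + 109 - (5 + 0)*2) - (-154)*(-44)²) + 42308) = 12812/(((-29/3 + 109 - 5*2) - (-154)*1936) + 42308) = 12812/(((-29/3 + 109 - 1*10) - 1*(-298144)) + 42308) = 12812/(((-29/3 + 109 - 10) + 298144) + 42308) = 12812/((268/3 + 298144) + 42308) = 12812/(894700/3 + 42308) = 12812/(1021624/3) = 12812*(3/1021624) = 9609/255406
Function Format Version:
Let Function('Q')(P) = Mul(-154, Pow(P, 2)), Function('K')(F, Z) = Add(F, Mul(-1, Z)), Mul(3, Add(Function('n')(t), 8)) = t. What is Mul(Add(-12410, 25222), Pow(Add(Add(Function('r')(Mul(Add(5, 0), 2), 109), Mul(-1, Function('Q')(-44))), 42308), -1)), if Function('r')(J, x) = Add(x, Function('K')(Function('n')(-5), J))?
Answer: Rational(9609, 255406) ≈ 0.037622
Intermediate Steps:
Function('n')(t) = Add(-8, Mul(Rational(1, 3), t))
Function('r')(J, x) = Add(Rational(-29, 3), x, Mul(-1, J)) (Function('r')(J, x) = Add(x, Add(Add(-8, Mul(Rational(1, 3), -5)), Mul(-1, J))) = Add(x, Add(Add(-8, Rational(-5, 3)), Mul(-1, J))) = Add(x, Add(Rational(-29, 3), Mul(-1, J))) = Add(Rational(-29, 3), x, Mul(-1, J)))
Mul(Add(-12410, 25222), Pow(Add(Add(Function('r')(Mul(Add(5, 0), 2), 109), Mul(-1, Function('Q')(-44))), 42308), -1)) = Mul(Add(-12410, 25222), Pow(Add(Add(Add(Rational(-29, 3), 109, Mul(-1, Mul(Add(5, 0), 2))), Mul(-1, Mul(-154, Pow(-44, 2)))), 42308), -1)) = Mul(12812, Pow(Add(Add(Add(Rational(-29, 3), 109, Mul(-1, Mul(5, 2))), Mul(-1, Mul(-154, 1936))), 42308), -1)) = Mul(12812, Pow(Add(Add(Add(Rational(-29, 3), 109, Mul(-1, 10)), Mul(-1, -298144)), 42308), -1)) = Mul(12812, Pow(Add(Add(Add(Rational(-29, 3), 109, -10), 298144), 42308), -1)) = Mul(12812, Pow(Add(Add(Rational(268, 3), 298144), 42308), -1)) = Mul(12812, Pow(Add(Rational(894700, 3), 42308), -1)) = Mul(12812, Pow(Rational(1021624, 3), -1)) = Mul(12812, Rational(3, 1021624)) = Rational(9609, 255406)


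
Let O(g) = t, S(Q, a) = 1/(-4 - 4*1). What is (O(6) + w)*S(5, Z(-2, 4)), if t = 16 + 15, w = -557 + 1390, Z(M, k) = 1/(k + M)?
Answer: -108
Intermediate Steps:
Z(M, k) = 1/(M + k)
w = 833
S(Q, a) = -1/8 (S(Q, a) = 1/(-4 - 4) = 1/(-8) = -1/8)
t = 31
O(g) = 31
(O(6) + w)*S(5, Z(-2, 4)) = (31 + 833)*(-1/8) = 864*(-1/8) = -108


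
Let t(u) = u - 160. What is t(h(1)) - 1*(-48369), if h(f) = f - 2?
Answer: 48208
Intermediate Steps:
h(f) = -2 + f
t(u) = -160 + u
t(h(1)) - 1*(-48369) = (-160 + (-2 + 1)) - 1*(-48369) = (-160 - 1) + 48369 = -161 + 48369 = 48208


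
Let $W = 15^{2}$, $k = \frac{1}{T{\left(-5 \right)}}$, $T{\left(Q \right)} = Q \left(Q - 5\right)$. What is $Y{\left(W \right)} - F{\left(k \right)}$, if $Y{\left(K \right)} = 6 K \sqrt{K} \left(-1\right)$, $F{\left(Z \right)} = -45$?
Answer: $-20205$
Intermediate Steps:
$T{\left(Q \right)} = Q \left(-5 + Q\right)$
$k = \frac{1}{50}$ ($k = \frac{1}{\left(-5\right) \left(-5 - 5\right)} = \frac{1}{\left(-5\right) \left(-10\right)} = \frac{1}{50} \approx 0.02$)
$W = 225$
$Y{\left(K \right)} = - 6 K^{\frac{3}{2}}$ ($Y{\left(K \right)} = 6 K^{\frac{3}{2}} \left(-1\right) = - 6 K^{\frac{3}{2}}$)
$Y{\left(W \right)} - F{\left(k \right)} = - 6 \cdot 225^{\frac{3}{2}} - -45 = \left(-6\right) 3375 + 45 = -20250 + 45 = -20205$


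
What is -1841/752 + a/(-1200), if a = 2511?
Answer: -21341/4700 ≈ -4.5406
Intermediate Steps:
-1841/752 + a/(-1200) = -1841/752 + 2511/(-1200) = -1841*1/752 + 2511*(-1/1200) = -1841/752 - 837/400 = -21341/4700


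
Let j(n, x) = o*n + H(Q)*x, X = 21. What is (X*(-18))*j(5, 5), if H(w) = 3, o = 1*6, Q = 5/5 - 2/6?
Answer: -17010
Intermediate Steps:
Q = ⅔ (Q = 5*(⅕) - 2*⅙ = 1 - ⅓ = ⅔ ≈ 0.66667)
o = 6
j(n, x) = 3*x + 6*n (j(n, x) = 6*n + 3*x = 3*x + 6*n)
(X*(-18))*j(5, 5) = (21*(-18))*(3*5 + 6*5) = -378*(15 + 30) = -378*45 = -17010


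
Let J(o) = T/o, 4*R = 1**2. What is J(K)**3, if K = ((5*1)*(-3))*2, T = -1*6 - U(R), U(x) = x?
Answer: 125/13824 ≈ 0.0090422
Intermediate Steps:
R = 1/4 (R = (1/4)*1**2 = (1/4)*1 = 1/4 ≈ 0.25000)
T = -25/4 (T = -1*6 - 1*1/4 = -6 - 1/4 = -25/4 ≈ -6.2500)
K = -30 (K = (5*(-3))*2 = -15*2 = -30)
J(o) = -25/(4*o)
J(K)**3 = (-25/4/(-30))**3 = (-25/4*(-1/30))**3 = (5/24)**3 = 125/13824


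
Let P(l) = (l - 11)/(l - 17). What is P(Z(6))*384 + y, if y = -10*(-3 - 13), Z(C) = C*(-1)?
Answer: 10208/23 ≈ 443.83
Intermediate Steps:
Z(C) = -C
P(l) = (-11 + l)/(-17 + l)
y = 160 (y = -10*(-16) = 160)
P(Z(6))*384 + y = ((-11 - 1*6)/(-17 - 1*6))*384 + 160 = ((-11 - 6)/(-17 - 6))*384 + 160 = (-17/(-23))*384 + 160 = -1/23*(-17)*384 + 160 = (17/23)*384 + 160 = 6528/23 + 160 = 10208/23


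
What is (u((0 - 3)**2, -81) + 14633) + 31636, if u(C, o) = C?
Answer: 46278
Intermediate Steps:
(u((0 - 3)**2, -81) + 14633) + 31636 = ((0 - 3)**2 + 14633) + 31636 = ((-3)**2 + 14633) + 31636 = (9 + 14633) + 31636 = 14642 + 31636 = 46278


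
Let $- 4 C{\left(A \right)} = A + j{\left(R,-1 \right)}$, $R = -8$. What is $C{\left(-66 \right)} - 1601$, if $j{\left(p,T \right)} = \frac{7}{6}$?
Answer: $- \frac{38035}{24} \approx -1584.8$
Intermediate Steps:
$j{\left(p,T \right)} = \frac{7}{6}$ ($j{\left(p,T \right)} = 7 \cdot \frac{1}{6} = \frac{7}{6}$)
$C{\left(A \right)} = - \frac{7}{24} - \frac{A}{4}$ ($C{\left(A \right)} = - \frac{A + \frac{7}{6}}{4} = - \frac{\frac{7}{6} + A}{4} = - \frac{7}{24} - \frac{A}{4}$)
$C{\left(-66 \right)} - 1601 = \left(- \frac{7}{24} - - \frac{33}{2}\right) - 1601 = \left(- \frac{7}{24} + \frac{33}{2}\right) - 1601 = \frac{389}{24} - 1601 = - \frac{38035}{24}$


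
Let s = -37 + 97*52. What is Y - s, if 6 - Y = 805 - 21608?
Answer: 15802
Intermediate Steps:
Y = 20809 (Y = 6 - (805 - 21608) = 6 - 1*(-20803) = 6 + 20803 = 20809)
s = 5007 (s = -37 + 5044 = 5007)
Y - s = 20809 - 1*5007 = 20809 - 5007 = 15802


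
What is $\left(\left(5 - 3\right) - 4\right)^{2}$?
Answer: $4$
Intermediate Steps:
$\left(\left(5 - 3\right) - 4\right)^{2} = \left(2 - 4\right)^{2} = \left(-2\right)^{2} = 4$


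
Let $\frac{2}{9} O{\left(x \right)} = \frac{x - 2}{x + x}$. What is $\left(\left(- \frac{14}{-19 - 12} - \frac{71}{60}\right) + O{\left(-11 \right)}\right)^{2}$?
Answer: $\frac{388760089}{104652900} \approx 3.7148$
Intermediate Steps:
$O{\left(x \right)} = \frac{9 \left(-2 + x\right)}{4 x}$ ($O{\left(x \right)} = \frac{9 \frac{x - 2}{x + x}}{2} = \frac{9 \frac{-2 + x}{2 x}}{2} = \frac{9 \left(-2 + x\right)}{4 x}$)
$\left(\left(- \frac{14}{-19 - 12} - \frac{71}{60}\right) + O{\left(-11 \right)}\right)^{2} = \left(\left(- \frac{14}{-19 - 12} - \frac{71}{60}\right) + \frac{9 \left(-2 - 11\right)}{4 \left(-11\right)}\right)^{2} = \left(\left(- \frac{14}{-31} - \frac{71}{60}\right) + \frac{9}{4} \left(- \frac{1}{11}\right) \left(-13\right)\right)^{2} = \left(\left(\left(-14\right) \left(- \frac{1}{31}\right) - \frac{71}{60}\right) + \frac{117}{44}\right)^{2} = \left(\left(\frac{14}{31} - \frac{71}{60}\right) + \frac{117}{44}\right)^{2} = \left(- \frac{1361}{1860} + \frac{117}{44}\right)^{2} = \left(\frac{19717}{10230}\right)^{2} = \frac{388760089}{104652900}$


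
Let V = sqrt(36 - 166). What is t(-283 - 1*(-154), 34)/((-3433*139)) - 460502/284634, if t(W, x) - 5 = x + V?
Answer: -15696904900/9701688897 - I*sqrt(130)/477187 ≈ -1.618 - 2.3894e-5*I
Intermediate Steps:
V = I*sqrt(130) (V = sqrt(-130) = I*sqrt(130) ≈ 11.402*I)
t(W, x) = 5 + x + I*sqrt(130) (t(W, x) = 5 + (x + I*sqrt(130)) = 5 + x + I*sqrt(130))
t(-283 - 1*(-154), 34)/((-3433*139)) - 460502/284634 = (5 + 34 + I*sqrt(130))/((-3433*139)) - 460502/284634 = (39 + I*sqrt(130))/(-477187) - 460502*1/284634 = (39 + I*sqrt(130))*(-1/477187) - 32893/20331 = (-39/477187 - I*sqrt(130)/477187) - 32893/20331 = -15696904900/9701688897 - I*sqrt(130)/477187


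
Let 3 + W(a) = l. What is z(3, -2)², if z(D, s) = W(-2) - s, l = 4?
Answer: 9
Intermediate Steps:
W(a) = 1 (W(a) = -3 + 4 = 1)
z(D, s) = 1 - s
z(3, -2)² = (1 - 1*(-2))² = (1 + 2)² = 3² = 9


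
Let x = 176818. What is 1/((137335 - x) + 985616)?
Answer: 1/946133 ≈ 1.0569e-6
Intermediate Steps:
1/((137335 - x) + 985616) = 1/((137335 - 1*176818) + 985616) = 1/((137335 - 176818) + 985616) = 1/(-39483 + 985616) = 1/946133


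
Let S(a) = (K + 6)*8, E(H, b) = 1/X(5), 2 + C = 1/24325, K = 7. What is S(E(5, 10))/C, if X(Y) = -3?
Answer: -2529800/48649 ≈ -52.001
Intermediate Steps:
C = -48649/24325 (C = -2 + 1/24325 = -48649/24325 ≈ -2.0000)
E(H, b) = -⅓ (E(H, b) = 1/(-3) = -⅓)
S(a) = 104 (S(a) = (7 + 6)*8 = 13*8 = 104)
S(E(5, 10))/C = 104/(-48649/24325) = 104*(-24325/48649) = -2529800/48649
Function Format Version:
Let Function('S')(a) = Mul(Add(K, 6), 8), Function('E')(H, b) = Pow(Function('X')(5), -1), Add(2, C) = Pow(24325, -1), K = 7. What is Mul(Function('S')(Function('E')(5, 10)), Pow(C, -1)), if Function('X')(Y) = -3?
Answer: Rational(-2529800, 48649) ≈ -52.001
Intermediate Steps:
C = Rational(-48649, 24325) (C = Add(-2, Pow(24325, -1)) = Add(-2, Rational(1, 24325)) = Rational(-48649, 24325) ≈ -2.0000)
Function('E')(H, b) = Rational(-1, 3) (Function('E')(H, b) = Pow(-3, -1) = Rational(-1, 3))
Function('S')(a) = 104 (Function('S')(a) = Mul(Add(7, 6), 8) = Mul(13, 8) = 104)
Mul(Function('S')(Function('E')(5, 10)), Pow(C, -1)) = Mul(104, Pow(Rational(-48649, 24325), -1)) = Mul(104, Rational(-24325, 48649)) = Rational(-2529800, 48649)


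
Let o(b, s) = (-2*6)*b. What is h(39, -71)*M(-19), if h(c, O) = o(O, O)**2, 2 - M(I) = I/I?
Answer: 725904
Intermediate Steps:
M(I) = 1 (M(I) = 2 - I/I = 2 - 1*1 = 2 - 1 = 1)
o(b, s) = -12*b
h(c, O) = 144*O**2 (h(c, O) = (-12*O)**2 = 144*O**2)
h(39, -71)*M(-19) = (144*(-71)**2)*1 = (144*5041)*1 = 725904*1 = 725904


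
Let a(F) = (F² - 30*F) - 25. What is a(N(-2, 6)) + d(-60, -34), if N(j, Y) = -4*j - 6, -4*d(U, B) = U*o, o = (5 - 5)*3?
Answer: -81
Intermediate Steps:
o = 0 (o = 0*3 = 0)
d(U, B) = 0 (d(U, B) = -U*0/4 = -¼*0 = 0)
N(j, Y) = -6 - 4*j
a(F) = -25 + F² - 30*F
a(N(-2, 6)) + d(-60, -34) = (-25 + (-6 - 4*(-2))² - 30*(-6 - 4*(-2))) + 0 = (-25 + (-6 + 8)² - 30*(-6 + 8)) + 0 = (-25 + 2² - 30*2) + 0 = (-25 + 4 - 60) + 0 = -81 + 0 = -81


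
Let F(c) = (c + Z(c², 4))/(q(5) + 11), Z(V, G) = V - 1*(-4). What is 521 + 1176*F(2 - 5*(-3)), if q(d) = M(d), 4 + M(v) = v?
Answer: 30901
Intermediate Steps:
M(v) = -4 + v
q(d) = -4 + d
Z(V, G) = 4 + V (Z(V, G) = V + 4 = 4 + V)
F(c) = ⅓ + c/12 + c²/12 (F(c) = (c + (4 + c²))/((-4 + 5) + 11) = (4 + c + c²)/(1 + 11) = (4 + c + c²)/12 = (4 + c + c²)*(1/12) = ⅓ + c/12 + c²/12)
521 + 1176*F(2 - 5*(-3)) = 521 + 1176*(⅓ + (2 - 5*(-3))/12 + (2 - 5*(-3))²/12) = 521 + 1176*(⅓ + (2 + 15)/12 + (2 + 15)²/12) = 521 + 1176*(⅓ + (1/12)*17 + (1/12)*17²) = 521 + 1176*(⅓ + 17/12 + (1/12)*289) = 521 + 1176*(⅓ + 17/12 + 289/12) = 521 + 1176*(155/6) = 521 + 30380 = 30901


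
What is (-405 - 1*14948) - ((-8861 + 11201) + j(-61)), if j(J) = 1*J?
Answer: -17632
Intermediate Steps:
j(J) = J
(-405 - 1*14948) - ((-8861 + 11201) + j(-61)) = (-405 - 1*14948) - ((-8861 + 11201) - 61) = (-405 - 14948) - (2340 - 61) = -15353 - 1*2279 = -15353 - 2279 = -17632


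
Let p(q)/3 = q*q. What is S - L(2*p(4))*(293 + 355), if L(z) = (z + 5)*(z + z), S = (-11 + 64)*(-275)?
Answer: -12580591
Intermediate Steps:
p(q) = 3*q² (p(q) = 3*(q*q) = 3*q²)
S = -14575 (S = 53*(-275) = -14575)
L(z) = 2*z*(5 + z) (L(z) = (5 + z)*(2*z) = 2*z*(5 + z))
S - L(2*p(4))*(293 + 355) = -14575 - 2*(2*(3*4²))*(5 + 2*(3*4²))*(293 + 355) = -14575 - 2*(2*(3*16))*(5 + 2*(3*16))*648 = -14575 - 2*(2*48)*(5 + 2*48)*648 = -14575 - 2*96*(5 + 96)*648 = -14575 - 2*96*101*648 = -14575 - 19392*648 = -14575 - 1*12566016 = -14575 - 12566016 = -12580591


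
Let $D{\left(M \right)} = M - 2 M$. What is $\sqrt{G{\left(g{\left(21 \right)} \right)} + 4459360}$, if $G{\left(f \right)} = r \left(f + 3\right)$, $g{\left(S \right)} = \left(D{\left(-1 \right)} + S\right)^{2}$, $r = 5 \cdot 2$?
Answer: $\sqrt{4464230} \approx 2112.9$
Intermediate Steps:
$r = 10$
$D{\left(M \right)} = - M$
$g{\left(S \right)} = \left(1 + S\right)^{2}$ ($g{\left(S \right)} = \left(\left(-1\right) \left(-1\right) + S\right)^{2} = \left(1 + S\right)^{2}$)
$G{\left(f \right)} = 30 + 10 f$ ($G{\left(f \right)} = 10 \left(f + 3\right) = 10 \left(3 + f\right) = 30 + 10 f$)
$\sqrt{G{\left(g{\left(21 \right)} \right)} + 4459360} = \sqrt{\left(30 + 10 \left(1 + 21\right)^{2}\right) + 4459360} = \sqrt{\left(30 + 10 \cdot 22^{2}\right) + 4459360} = \sqrt{\left(30 + 10 \cdot 484\right) + 4459360} = \sqrt{\left(30 + 4840\right) + 4459360} = \sqrt{4870 + 4459360} = \sqrt{4464230}$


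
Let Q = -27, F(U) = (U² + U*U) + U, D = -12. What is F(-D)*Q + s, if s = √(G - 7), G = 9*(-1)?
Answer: -8100 + 4*I ≈ -8100.0 + 4.0*I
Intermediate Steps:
G = -9
F(U) = U + 2*U² (F(U) = (U² + U²) + U = 2*U² + U = U + 2*U²)
s = 4*I (s = √(-9 - 7) = √(-16) = 4*I ≈ 4.0*I)
F(-D)*Q + s = ((-1*(-12))*(1 + 2*(-1*(-12))))*(-27) + 4*I = (12*(1 + 2*12))*(-27) + 4*I = (12*(1 + 24))*(-27) + 4*I = (12*25)*(-27) + 4*I = 300*(-27) + 4*I = -8100 + 4*I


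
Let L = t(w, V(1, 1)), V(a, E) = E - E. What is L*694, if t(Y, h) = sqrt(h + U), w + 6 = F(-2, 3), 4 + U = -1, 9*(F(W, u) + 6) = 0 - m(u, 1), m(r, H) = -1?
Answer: 694*I*sqrt(5) ≈ 1551.8*I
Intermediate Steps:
F(W, u) = -53/9 (F(W, u) = -6 + (0 - 1*(-1))/9 = -6 + (0 + 1)/9 = -6 + (1/9)*1 = -6 + 1/9 = -53/9)
U = -5 (U = -4 - 1 = -5)
V(a, E) = 0
w = -107/9 (w = -6 - 53/9 = -107/9 ≈ -11.889)
t(Y, h) = sqrt(-5 + h) (t(Y, h) = sqrt(h - 5) = sqrt(-5 + h))
L = I*sqrt(5) (L = sqrt(-5 + 0) = sqrt(-5) = I*sqrt(5) ≈ 2.2361*I)
L*694 = (I*sqrt(5))*694 = 694*I*sqrt(5)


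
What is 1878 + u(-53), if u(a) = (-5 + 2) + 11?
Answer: 1886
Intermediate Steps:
u(a) = 8 (u(a) = -3 + 11 = 8)
1878 + u(-53) = 1878 + 8 = 1886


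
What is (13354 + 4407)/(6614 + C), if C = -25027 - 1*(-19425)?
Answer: 17761/1012 ≈ 17.550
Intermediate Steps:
C = -5602 (C = -25027 + 19425 = -5602)
(13354 + 4407)/(6614 + C) = (13354 + 4407)/(6614 - 5602) = 17761/1012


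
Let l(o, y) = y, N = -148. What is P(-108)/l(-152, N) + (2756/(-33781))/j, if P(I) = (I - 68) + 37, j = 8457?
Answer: 1073241475/1142743668 ≈ 0.93918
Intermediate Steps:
P(I) = -31 + I (P(I) = (-68 + I) + 37 = -31 + I)
P(-108)/l(-152, N) + (2756/(-33781))/j = (-31 - 108)/(-148) + (2756/(-33781))/8457 = -139*(-1/148) + (2756*(-1/33781))*(1/8457) = 139/148 - 2756/33781*1/8457 = 139/148 - 2756/285685917 = 1073241475/1142743668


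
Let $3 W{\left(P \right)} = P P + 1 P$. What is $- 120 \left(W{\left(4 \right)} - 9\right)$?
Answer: $280$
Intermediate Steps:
$W{\left(P \right)} = \frac{P}{3} + \frac{P^{2}}{3}$ ($W{\left(P \right)} = \frac{P P + 1 P}{3} = \frac{P^{2} + P}{3} = \frac{P + P^{2}}{3} = \frac{P}{3} + \frac{P^{2}}{3}$)
$- 120 \left(W{\left(4 \right)} - 9\right) = - 120 \left(\frac{1}{3} \cdot 4 \left(1 + 4\right) - 9\right) = - 120 \left(\frac{1}{3} \cdot 4 \cdot 5 - 9\right) = - 120 \left(\frac{20}{3} - 9\right) = \left(-120\right) \left(- \frac{7}{3}\right) = 280$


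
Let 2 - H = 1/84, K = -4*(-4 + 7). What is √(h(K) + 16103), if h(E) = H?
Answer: √28409199/42 ≈ 126.91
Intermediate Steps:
K = -12 (K = -4*3 = -12)
H = 167/84 (H = 2 - 1/84 = 167/84 ≈ 1.9881)
h(E) = 167/84
√(h(K) + 16103) = √(167/84 + 16103) = √(1352819/84) = √28409199/42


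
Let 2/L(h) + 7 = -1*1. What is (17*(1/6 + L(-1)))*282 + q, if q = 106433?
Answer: 212067/2 ≈ 1.0603e+5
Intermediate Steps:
L(h) = -¼ (L(h) = 2/(-7 - 1*1) = 2/(-7 - 1) = 2/(-8) = 2*(-⅛) = -¼)
(17*(1/6 + L(-1)))*282 + q = (17*(1/6 - ¼))*282 + 106433 = (17*(⅙ - ¼))*282 + 106433 = (17*(-1/12))*282 + 106433 = -17/12*282 + 106433 = -799/2 + 106433 = 212067/2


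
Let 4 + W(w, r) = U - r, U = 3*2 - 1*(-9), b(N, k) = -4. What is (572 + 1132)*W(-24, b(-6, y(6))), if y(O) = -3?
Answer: 25560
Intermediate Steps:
U = 15 (U = 6 + 9 = 15)
W(w, r) = 11 - r (W(w, r) = -4 + (15 - r) = 11 - r)
(572 + 1132)*W(-24, b(-6, y(6))) = (572 + 1132)*(11 - 1*(-4)) = 1704*(11 + 4) = 1704*15 = 25560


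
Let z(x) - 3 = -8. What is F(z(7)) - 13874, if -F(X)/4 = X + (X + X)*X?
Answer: -14054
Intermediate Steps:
z(x) = -5 (z(x) = 3 - 8 = -5)
F(X) = -8*X² - 4*X (F(X) = -4*(X + (X + X)*X) = -4*(X + (2*X)*X) = -4*(X + 2*X²) = -8*X² - 4*X)
F(z(7)) - 13874 = -4*(-5)*(1 + 2*(-5)) - 13874 = -4*(-5)*(1 - 10) - 13874 = -4*(-5)*(-9) - 13874 = -180 - 13874 = -14054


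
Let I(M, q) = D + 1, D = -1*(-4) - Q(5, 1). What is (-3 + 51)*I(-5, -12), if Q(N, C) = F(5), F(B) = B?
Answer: 0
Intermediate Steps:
Q(N, C) = 5
D = -1 (D = -1*(-4) - 1*5 = 4 - 5 = -1)
I(M, q) = 0 (I(M, q) = -1 + 1 = 0)
(-3 + 51)*I(-5, -12) = (-3 + 51)*0 = 48*0 = 0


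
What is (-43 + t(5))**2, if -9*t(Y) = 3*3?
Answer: 1936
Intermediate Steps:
t(Y) = -1 (t(Y) = -3/3 = -1/9*9 = -1)
(-43 + t(5))**2 = (-43 - 1)**2 = (-44)**2 = 1936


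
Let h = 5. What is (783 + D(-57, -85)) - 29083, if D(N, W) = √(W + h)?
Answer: -28300 + 4*I*√5 ≈ -28300.0 + 8.9443*I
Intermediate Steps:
D(N, W) = √(5 + W) (D(N, W) = √(W + 5) = √(5 + W))
(783 + D(-57, -85)) - 29083 = (783 + √(5 - 85)) - 29083 = (783 + √(-80)) - 29083 = (783 + 4*I*√5) - 29083 = -28300 + 4*I*√5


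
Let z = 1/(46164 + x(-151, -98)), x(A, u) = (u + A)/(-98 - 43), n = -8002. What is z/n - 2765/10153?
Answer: -3692905872417/13560243381542 ≈ -0.27233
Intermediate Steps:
x(A, u) = -A/141 - u/141 (x(A, u) = (A + u)/(-141) = (A + u)*(-1/141) = -A/141 - u/141)
z = 47/2169791 (z = 1/(46164 + (-1/141*(-151) - 1/141*(-98))) = 1/(46164 + (151/141 + 98/141)) = 1/(46164 + 83/47) = 1/(2169791/47) = 47/2169791 ≈ 2.1661e-5)
z/n - 2765/10153 = (47/2169791)/(-8002) - 2765/10153 = (47/2169791)*(-1/8002) - 2765*1/10153 = -47/17362667582 - 2765/10153 = -3692905872417/13560243381542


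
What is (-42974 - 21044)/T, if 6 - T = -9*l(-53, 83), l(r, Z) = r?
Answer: 64018/471 ≈ 135.92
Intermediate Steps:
T = -471 (T = 6 - (-9)*(-53) = 6 - 1*477 = 6 - 477 = -471)
(-42974 - 21044)/T = (-42974 - 21044)/(-471) = -64018*(-1/471) = 64018/471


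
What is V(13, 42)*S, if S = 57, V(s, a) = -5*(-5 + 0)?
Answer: 1425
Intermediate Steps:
V(s, a) = 25 (V(s, a) = -5*(-5) = 25)
V(13, 42)*S = 25*57 = 1425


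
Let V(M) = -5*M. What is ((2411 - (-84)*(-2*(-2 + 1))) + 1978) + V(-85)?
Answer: 4982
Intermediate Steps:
((2411 - (-84)*(-2*(-2 + 1))) + 1978) + V(-85) = ((2411 - (-84)*(-2*(-2 + 1))) + 1978) - 5*(-85) = ((2411 - (-84)*(-2*(-1))) + 1978) + 425 = ((2411 - (-84)*2) + 1978) + 425 = ((2411 - 1*(-168)) + 1978) + 425 = ((2411 + 168) + 1978) + 425 = (2579 + 1978) + 425 = 4557 + 425 = 4982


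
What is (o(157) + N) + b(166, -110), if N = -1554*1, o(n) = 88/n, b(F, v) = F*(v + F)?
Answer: 1215582/157 ≈ 7742.6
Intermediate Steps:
b(F, v) = F*(F + v)
N = -1554
(o(157) + N) + b(166, -110) = (88/157 - 1554) + 166*(166 - 110) = (88*(1/157) - 1554) + 166*56 = (88/157 - 1554) + 9296 = -243890/157 + 9296 = 1215582/157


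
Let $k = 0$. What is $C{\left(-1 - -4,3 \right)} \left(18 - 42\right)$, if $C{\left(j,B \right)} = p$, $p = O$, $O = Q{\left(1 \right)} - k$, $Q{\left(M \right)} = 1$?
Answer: $-24$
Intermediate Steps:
$O = 1$ ($O = 1 - 0 = 1 + 0 = 1$)
$p = 1$
$C{\left(j,B \right)} = 1$
$C{\left(-1 - -4,3 \right)} \left(18 - 42\right) = 1 \left(18 - 42\right) = 1 \left(-24\right) = -24$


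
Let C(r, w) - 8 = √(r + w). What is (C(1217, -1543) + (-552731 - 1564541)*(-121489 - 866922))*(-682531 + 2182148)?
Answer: 3138300884719971600 + 1499617*I*√326 ≈ 3.1383e+18 + 2.7076e+7*I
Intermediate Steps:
C(r, w) = 8 + √(r + w)
(C(1217, -1543) + (-552731 - 1564541)*(-121489 - 866922))*(-682531 + 2182148) = ((8 + √(1217 - 1543)) + (-552731 - 1564541)*(-121489 - 866922))*(-682531 + 2182148) = ((8 + √(-326)) - 2117272*(-988411))*1499617 = ((8 + I*√326) + 2092734934792)*1499617 = (2092734934800 + I*√326)*1499617 = 3138300884719971600 + 1499617*I*√326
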